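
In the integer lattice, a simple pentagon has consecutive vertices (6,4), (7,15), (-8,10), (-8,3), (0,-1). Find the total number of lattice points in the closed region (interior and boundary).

171

By the shoelace formula, twice the signed area is |(6·15 − 7·4) + (7·10 − (-8)·15) + ((-8)·3 − (-8)·10) + ((-8)·(-1) − 0·3) + (0·4 − 6·(-1))| = 322, so the area is 161.
Along each edge there are gcd(|Δx|,|Δy|)+1 lattice points, so counting each shared vertex once the boundary has gcd(1,11) + gcd(15,5) + gcd(0,7) + gcd(8,4) + gcd(6,5) = 1+5+7+4+1 = 18.
Pick's theorem gives I = A − B/2 + 1 = 161 − 18/2 + 1 = 153, so the closed region contains I + B = 153 + 18 = 171 lattice points.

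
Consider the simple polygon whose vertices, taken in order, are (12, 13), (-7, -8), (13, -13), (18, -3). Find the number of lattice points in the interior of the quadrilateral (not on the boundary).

By the shoelace formula, twice the signed area is |(12·(-8) − (-7)·13) + ((-7)·(-13) − 13·(-8)) + (13·(-3) − 18·(-13)) + (18·13 − 12·(-3))| = 655, so the area is 655/2.
The number of boundary lattice points is Σ gcd(|Δx|,|Δy|) = gcd(19,21) + gcd(20,5) + gcd(5,10) + gcd(6,16) = 1+5+5+2 = 13.
By Pick's theorem A = I + B/2 − 1, so I = 655/2 − 13/2 + 1 = 322.

322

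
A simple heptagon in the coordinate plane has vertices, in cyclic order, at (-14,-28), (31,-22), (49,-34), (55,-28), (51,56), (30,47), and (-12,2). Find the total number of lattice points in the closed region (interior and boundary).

Using the shoelace formula, 2A = |((-14)·(-22) − 31·(-28)) + (31·(-34) − 49·(-22)) + (49·(-28) − 55·(-34)) + (55·56 − 51·(-28)) + (51·47 − 30·56) + (30·2 − (-12)·47) + ((-12)·(-28) − (-14)·2)| = 7911, so the area is 3955.5.
The number of boundary lattice points is Σ gcd(|Δx|,|Δy|) = gcd(45,6) + gcd(18,12) + gcd(6,6) + gcd(4,84) + gcd(21,9) + gcd(42,45) + gcd(2,30) = 3+6+6+4+3+3+2 = 27.
Pick's theorem gives I = A − B/2 + 1 = 3955.5 − 27/2 + 1 = 3943, so the closed region contains I + B = 3943 + 27 = 3970 lattice points.

3970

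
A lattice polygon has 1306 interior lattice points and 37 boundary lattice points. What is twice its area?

2647

By Pick's theorem, A = I + B/2 − 1 = 1306 + 37/2 − 1 = 2647/2.
Hence 2A = 2647.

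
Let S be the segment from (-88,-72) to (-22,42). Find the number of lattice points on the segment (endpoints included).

The number of lattice points on a segment between lattice points is gcd(|Δx|,|Δy|) + 1 = gcd(66,114) + 1 = 6 + 1 = 7.

7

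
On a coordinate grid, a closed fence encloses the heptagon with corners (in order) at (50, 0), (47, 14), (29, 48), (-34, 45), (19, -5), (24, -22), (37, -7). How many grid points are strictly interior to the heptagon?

By the shoelace formula, twice the signed area is |(50·14 − 47·0) + (47·48 − 29·14) + (29·45 − (-34)·48) + ((-34)·(-5) − 19·45) + (19·(-22) − 24·(-5)) + (24·(-7) − 37·(-22)) + (37·0 − 50·(-7))| = 5500, so the area is 2750.
Summing gcd(|Δx|,|Δy|) over the edges gives the boundary count: gcd(3,14) + gcd(18,34) + gcd(63,3) + gcd(53,50) + gcd(5,17) + gcd(13,15) + gcd(13,7) = 1+2+3+1+1+1+1 = 10.
Pick's theorem gives I = A − B/2 + 1 = 2750 − 10/2 + 1 = 2746.

2746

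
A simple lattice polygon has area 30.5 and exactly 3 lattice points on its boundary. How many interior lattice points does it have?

Pick's theorem A = I + B/2 − 1 rearranges to I = A − B/2 + 1 = 30.5 − 3/2 + 1 = 30.

30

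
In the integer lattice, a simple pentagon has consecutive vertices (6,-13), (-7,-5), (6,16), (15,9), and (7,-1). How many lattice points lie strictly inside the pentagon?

274

The shoelace formula gives twice the area as |(6·(-5) − (-7)·(-13)) + ((-7)·16 − 6·(-5)) + (6·9 − 15·16) + (15·(-1) − 7·9) + (7·(-13) − 6·(-1))| = 552, so the area is 276.
The number of boundary lattice points is Σ gcd(|Δx|,|Δy|) = gcd(13,8) + gcd(13,21) + gcd(9,7) + gcd(8,10) + gcd(1,12) = 1+1+1+2+1 = 6.
Pick's theorem gives I = A − B/2 + 1 = 276 − 6/2 + 1 = 274.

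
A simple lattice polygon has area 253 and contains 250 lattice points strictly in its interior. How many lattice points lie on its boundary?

8

Pick's theorem gives A = I + B/2 − 1, so B = 2(A − I + 1) = 2(253 − 250 + 1) = 8.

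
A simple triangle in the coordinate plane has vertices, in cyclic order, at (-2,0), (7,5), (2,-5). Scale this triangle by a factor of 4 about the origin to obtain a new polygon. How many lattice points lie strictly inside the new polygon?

By the shoelace formula, twice the signed area is |[(-2)·5 − 7·0] + [7·(-5) − 2·5] + [2·0 − (-2)·(-5)]| = 65, so the area is 32.5.
Summing gcd(|Δx|,|Δy|) over the edges gives the boundary count: gcd(9,5) + gcd(5,10) + gcd(4,5) = 1+5+1 = 7.
Scaling by 4 multiplies the area by 4² = 16 (so the new area is 520) and multiplies the boundary lattice-point count by 4, giving 28.
By Pick's theorem, the interior count of the dilated polygon is 520 − 28/2 + 1 = 507.

507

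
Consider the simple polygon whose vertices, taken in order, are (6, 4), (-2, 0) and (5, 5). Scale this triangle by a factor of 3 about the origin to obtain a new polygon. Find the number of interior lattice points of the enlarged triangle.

The shoelace formula gives twice the area as |(6·0 − (-2)·4) + ((-2)·5 − 5·0) + (5·4 − 6·5)| = 12, so the area is 6.
The number of boundary lattice points is Σ gcd(|Δx|,|Δy|) = gcd(8,4) + gcd(7,5) + gcd(1,1) = 4+1+1 = 6.
Scaling by 3 multiplies the area by 3² = 9 (so the new area is 54) and multiplies the boundary lattice-point count by 3, giving 18.
By Pick's theorem, the interior count of the dilated polygon is 54 − 18/2 + 1 = 46.

46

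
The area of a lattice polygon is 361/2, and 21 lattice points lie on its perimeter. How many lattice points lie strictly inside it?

171

Pick's theorem A = I + B/2 − 1 rearranges to I = A − B/2 + 1 = 361/2 − 21/2 + 1 = 171.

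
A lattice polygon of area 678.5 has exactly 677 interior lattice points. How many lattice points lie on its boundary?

Pick's theorem gives A = I + B/2 − 1, so B = 2(A − I + 1) = 2(678.5 − 677 + 1) = 5.

5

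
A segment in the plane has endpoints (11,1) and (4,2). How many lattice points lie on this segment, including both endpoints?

2

The number of lattice points on a segment between lattice points is gcd(|Δx|,|Δy|) + 1 = gcd(7,1) + 1 = 1 + 1 = 2.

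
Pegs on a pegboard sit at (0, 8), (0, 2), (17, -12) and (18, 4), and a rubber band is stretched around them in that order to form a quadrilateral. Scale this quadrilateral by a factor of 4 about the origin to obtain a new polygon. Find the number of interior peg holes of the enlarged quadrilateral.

3133

Using the shoelace formula, 2A = |[0·2 − 0·8] + [0·(-12) − 17·2] + [17·4 − 18·(-12)] + [18·8 − 0·4]| = 394, so the area is 197.
Summing gcd(|Δx|,|Δy|) over the edges gives the boundary count: gcd(0,6) + gcd(17,14) + gcd(1,16) + gcd(18,4) = 6+1+1+2 = 10.
Scaling by 4 multiplies the area by 4² = 16 (so the new area is 3152) and multiplies the boundary lattice-point count by 4, giving 40.
By Pick's theorem, the interior count of the dilated polygon is 3152 − 40/2 + 1 = 3133.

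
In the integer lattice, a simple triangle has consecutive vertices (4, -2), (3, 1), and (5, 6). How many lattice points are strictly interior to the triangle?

5

The shoelace formula gives twice the area as |[4·1 − 3·(-2)] + [3·6 − 5·1] + [5·(-2) − 4·6]| = 11, so the area is 11/2.
Summing gcd(|Δx|,|Δy|) over the edges gives the boundary count: gcd(1,3) + gcd(2,5) + gcd(1,8) = 1+1+1 = 3.
Pick's theorem gives I = A − B/2 + 1 = 11/2 − 3/2 + 1 = 5.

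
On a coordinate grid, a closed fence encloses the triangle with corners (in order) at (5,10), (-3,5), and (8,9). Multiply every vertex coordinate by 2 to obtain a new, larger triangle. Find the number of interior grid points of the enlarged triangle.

44

The shoelace formula gives twice the area as |[5·5 − (-3)·10] + [(-3)·9 − 8·5] + [8·10 − 5·9]| = 23, so the area is 11.5.
Summing gcd(|Δx|,|Δy|) over the edges gives the boundary count: gcd(8,5) + gcd(11,4) + gcd(3,1) = 1+1+1 = 3.
Scaling by 2 multiplies the area by 2² = 4 (so the new area is 46) and multiplies the boundary lattice-point count by 2, giving 6.
By Pick's theorem, the interior count of the dilated polygon is 46 − 6/2 + 1 = 44.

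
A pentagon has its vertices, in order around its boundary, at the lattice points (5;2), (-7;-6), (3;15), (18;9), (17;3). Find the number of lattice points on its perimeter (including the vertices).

Summing gcd(|Δx|,|Δy|) over the edges gives the boundary count: gcd(12,8) + gcd(10,21) + gcd(15,6) + gcd(1,6) + gcd(12,1) = 4+1+3+1+1 = 10.

10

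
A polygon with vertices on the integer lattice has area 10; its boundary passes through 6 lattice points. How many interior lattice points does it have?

8

From Pick's theorem, I = A − B/2 + 1 = 10 − 6/2 + 1 = 8.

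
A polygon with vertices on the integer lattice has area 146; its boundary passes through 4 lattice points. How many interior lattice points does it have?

From Pick's theorem, I = A − B/2 + 1 = 146 − 4/2 + 1 = 145.

145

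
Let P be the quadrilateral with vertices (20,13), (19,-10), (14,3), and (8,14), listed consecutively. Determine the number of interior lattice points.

126

Using the shoelace formula, 2A = |[20·(-10) − 19·13] + [19·3 − 14·(-10)] + [14·14 − 8·3] + [8·13 − 20·14]| = 254, so the area is 127.
Along each edge there are gcd(|Δx|,|Δy|)+1 lattice points, so counting each shared vertex once the boundary has gcd(1,23) + gcd(5,13) + gcd(6,11) + gcd(12,1) = 1+1+1+1 = 4.
Pick's theorem gives I = A − B/2 + 1 = 127 − 4/2 + 1 = 126.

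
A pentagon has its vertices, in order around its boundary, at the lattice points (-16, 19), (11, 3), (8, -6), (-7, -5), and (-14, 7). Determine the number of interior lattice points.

348

By the shoelace formula, twice the signed area is |[(-16)·3 − 11·19] + [11·(-6) − 8·3] + [8·(-5) − (-7)·(-6)] + [(-7)·7 − (-14)·(-5)] + [(-14)·19 − (-16)·7]| = 702, so the area is 351.
The number of boundary lattice points is Σ gcd(|Δx|,|Δy|) = gcd(27,16) + gcd(3,9) + gcd(15,1) + gcd(7,12) + gcd(2,12) = 1+3+1+1+2 = 8.
By Pick's theorem A = I + B/2 − 1, so I = 351 − 8/2 + 1 = 348.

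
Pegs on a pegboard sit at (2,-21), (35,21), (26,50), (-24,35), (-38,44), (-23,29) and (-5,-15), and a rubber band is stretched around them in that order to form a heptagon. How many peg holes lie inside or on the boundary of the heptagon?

2465

Using the shoelace formula, 2A = |(2·21 − 35·(-21)) + (35·50 − 26·21) + (26·35 − (-24)·50) + ((-24)·44 − (-38)·35) + ((-38)·29 − (-23)·44) + ((-23)·(-15) − (-5)·29) + ((-5)·(-21) − 2·(-15))| = 4900, so the area is 2450.
Along each edge there are gcd(|Δx|,|Δy|)+1 lattice points, so counting each shared vertex once the boundary has gcd(33,42) + gcd(9,29) + gcd(50,15) + gcd(14,9) + gcd(15,15) + gcd(18,44) + gcd(7,6) = 3+1+5+1+15+2+1 = 28.
Pick's theorem gives I = A − B/2 + 1 = 2450 − 28/2 + 1 = 2437, so the closed region contains I + B = 2437 + 28 = 2465 lattice points.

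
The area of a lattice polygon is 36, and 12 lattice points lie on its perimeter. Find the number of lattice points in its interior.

31

Pick's theorem A = I + B/2 − 1 rearranges to I = A − B/2 + 1 = 36 − 12/2 + 1 = 31.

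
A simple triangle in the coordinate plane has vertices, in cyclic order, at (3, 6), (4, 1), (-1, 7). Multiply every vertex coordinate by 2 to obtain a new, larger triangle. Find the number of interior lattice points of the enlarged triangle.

36

The shoelace formula gives twice the area as |[3·1 − 4·6] + [4·7 − (-1)·1] + [(-1)·6 − 3·7]| = 19, so the area is 19/2.
Along each edge there are gcd(|Δx|,|Δy|)+1 lattice points, so counting each shared vertex once the boundary has gcd(1,5) + gcd(5,6) + gcd(4,1) = 1+1+1 = 3.
Scaling by 2 multiplies the area by 2² = 4 (so the new area is 38) and multiplies the boundary lattice-point count by 2, giving 6.
By Pick's theorem, the interior count of the dilated polygon is 38 − 6/2 + 1 = 36.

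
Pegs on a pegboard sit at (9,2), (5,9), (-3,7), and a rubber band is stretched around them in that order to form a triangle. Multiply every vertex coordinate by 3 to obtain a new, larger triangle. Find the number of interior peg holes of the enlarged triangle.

283

By the shoelace formula, twice the signed area is |(9·9 − 5·2) + (5·7 − (-3)·9) + ((-3)·2 − 9·7)| = 64, so the area is 32.
Along each edge there are gcd(|Δx|,|Δy|)+1 lattice points, so counting each shared vertex once the boundary has gcd(4,7) + gcd(8,2) + gcd(12,5) = 1+2+1 = 4.
Scaling by 3 multiplies the area by 3² = 9 (so the new area is 288) and multiplies the boundary lattice-point count by 3, giving 12.
By Pick's theorem, the interior count of the dilated polygon is 288 − 12/2 + 1 = 283.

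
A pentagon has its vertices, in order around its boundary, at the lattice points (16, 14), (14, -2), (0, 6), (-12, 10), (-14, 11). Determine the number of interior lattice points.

213

The shoelace formula gives twice the area as |[16·(-2) − 14·14] + [14·6 − 0·(-2)] + [0·10 − (-12)·6] + [(-12)·11 − (-14)·10] + [(-14)·14 − 16·11]| = 436, so the area is 218.
Along each edge there are gcd(|Δx|,|Δy|)+1 lattice points, so counting each shared vertex once the boundary has gcd(2,16) + gcd(14,8) + gcd(12,4) + gcd(2,1) + gcd(30,3) = 2+2+4+1+3 = 12.
By Pick's theorem A = I + B/2 − 1, so I = 218 − 12/2 + 1 = 213.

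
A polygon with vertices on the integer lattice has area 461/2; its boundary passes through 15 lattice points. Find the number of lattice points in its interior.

224

Pick's theorem A = I + B/2 − 1 rearranges to I = A − B/2 + 1 = 461/2 − 15/2 + 1 = 224.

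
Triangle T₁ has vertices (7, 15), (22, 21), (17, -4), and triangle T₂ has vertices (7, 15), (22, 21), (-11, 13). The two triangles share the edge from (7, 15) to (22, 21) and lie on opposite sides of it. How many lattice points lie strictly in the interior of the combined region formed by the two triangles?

The union is the simple quadrilateral with vertices (7, 15), (17, -4), (22, 21), (-11, 13) in order.
Using the shoelace formula, 2A = |(7·(-4) − 17·15) + (17·21 − 22·(-4)) + (22·13 − (-11)·21) + ((-11)·15 − 7·13)| = 423, so the area is 423/2.
Summing gcd(|Δx|,|Δy|) over the edges gives the boundary count: gcd(10,19) + gcd(5,25) + gcd(33,8) + gcd(18,2) = 1+5+1+2 = 9.
By Pick's theorem I = A − B/2 + 1 = 423/2 − 9/2 + 1 = 208.

208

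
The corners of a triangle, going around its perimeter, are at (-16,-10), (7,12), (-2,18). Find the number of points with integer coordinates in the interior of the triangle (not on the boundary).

160

The shoelace formula gives twice the area as |((-16)·12 − 7·(-10)) + (7·18 − (-2)·12) + ((-2)·(-10) − (-16)·18)| = 336, so the area is 168.
Along each edge there are gcd(|Δx|,|Δy|)+1 lattice points, so counting each shared vertex once the boundary has gcd(23,22) + gcd(9,6) + gcd(14,28) = 1+3+14 = 18.
Pick's theorem gives I = A − B/2 + 1 = 168 − 18/2 + 1 = 160.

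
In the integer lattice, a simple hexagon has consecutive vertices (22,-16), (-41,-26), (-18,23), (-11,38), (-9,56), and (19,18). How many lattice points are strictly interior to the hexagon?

2632

By the shoelace formula, twice the signed area is |[22·(-26) − (-41)·(-16)] + [(-41)·23 − (-18)·(-26)] + [(-18)·38 − (-11)·23] + [(-11)·56 − (-9)·38] + [(-9)·18 − 19·56] + [19·(-16) − 22·18]| = 5270, so the area is 2635.
Summing gcd(|Δx|,|Δy|) over the edges gives the boundary count: gcd(63,10) + gcd(23,49) + gcd(7,15) + gcd(2,18) + gcd(28,38) + gcd(3,34) = 1+1+1+2+2+1 = 8.
Pick's theorem gives I = A − B/2 + 1 = 2635 − 8/2 + 1 = 2632.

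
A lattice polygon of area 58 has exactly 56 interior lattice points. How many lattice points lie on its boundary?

6

Pick's theorem gives A = I + B/2 − 1, so B = 2(A − I + 1) = 2(58 − 56 + 1) = 6.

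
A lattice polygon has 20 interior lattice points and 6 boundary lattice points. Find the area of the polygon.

By Pick's theorem, A = I + B/2 − 1 = 20 + 6/2 − 1 = 22.

22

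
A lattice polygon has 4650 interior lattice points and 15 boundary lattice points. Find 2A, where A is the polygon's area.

By Pick's theorem, A = I + B/2 − 1 = 4650 + 15/2 − 1 = 9313/2.
Hence 2A = 9313.

9313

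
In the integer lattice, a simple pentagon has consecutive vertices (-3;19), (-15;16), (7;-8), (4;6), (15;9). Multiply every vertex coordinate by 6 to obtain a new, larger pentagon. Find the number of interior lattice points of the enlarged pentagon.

By the shoelace formula, twice the signed area is |((-3)·16 − (-15)·19) + ((-15)·(-8) − 7·16) + (7·6 − 4·(-8)) + (4·9 − 15·6) + (15·19 − (-3)·9)| = 577, so the area is 288.5.
The number of boundary lattice points is Σ gcd(|Δx|,|Δy|) = gcd(12,3) + gcd(22,24) + gcd(3,14) + gcd(11,3) + gcd(18,10) = 3+2+1+1+2 = 9.
Scaling by 6 multiplies the area by 6² = 36 (so the new area is 10386) and multiplies the boundary lattice-point count by 6, giving 54.
By Pick's theorem, the interior count of the dilated polygon is 10386 − 54/2 + 1 = 10360.

10360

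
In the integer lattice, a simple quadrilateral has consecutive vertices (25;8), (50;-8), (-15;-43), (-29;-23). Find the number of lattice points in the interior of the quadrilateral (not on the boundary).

1711

By the shoelace formula, twice the signed area is |(25·(-8) − 50·8) + (50·(-43) − (-15)·(-8)) + ((-15)·(-23) − (-29)·(-43)) + ((-29)·8 − 25·(-23))| = 3429, so the area is 3429/2.
Summing gcd(|Δx|,|Δy|) over the edges gives the boundary count: gcd(25,16) + gcd(65,35) + gcd(14,20) + gcd(54,31) = 1+5+2+1 = 9.
Pick's theorem gives I = A − B/2 + 1 = 3429/2 − 9/2 + 1 = 1711.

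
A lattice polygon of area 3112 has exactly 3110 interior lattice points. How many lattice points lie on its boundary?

6

Pick's theorem gives A = I + B/2 − 1, so B = 2(A − I + 1) = 2(3112 − 3110 + 1) = 6.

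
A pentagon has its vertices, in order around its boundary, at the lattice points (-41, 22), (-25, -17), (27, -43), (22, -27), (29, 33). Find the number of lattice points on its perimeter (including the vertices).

30

The number of boundary lattice points is Σ gcd(|Δx|,|Δy|) = gcd(16,39) + gcd(52,26) + gcd(5,16) + gcd(7,60) + gcd(70,11) = 1+26+1+1+1 = 30.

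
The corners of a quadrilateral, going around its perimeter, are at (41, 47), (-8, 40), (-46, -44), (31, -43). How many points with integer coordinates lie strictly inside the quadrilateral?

Using the shoelace formula, 2A = |(41·40 − (-8)·47) + ((-8)·(-44) − (-46)·40) + ((-46)·(-43) − 31·(-44)) + (31·47 − 41·(-43))| = 10770, so the area is 5385.
The number of boundary lattice points is Σ gcd(|Δx|,|Δy|) = gcd(49,7) + gcd(38,84) + gcd(77,1) + gcd(10,90) = 7+2+1+10 = 20.
By Pick's theorem A = I + B/2 − 1, so I = 5385 − 20/2 + 1 = 5376.

5376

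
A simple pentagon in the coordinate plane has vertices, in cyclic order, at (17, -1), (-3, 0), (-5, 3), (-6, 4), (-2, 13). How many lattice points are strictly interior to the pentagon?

150

Using the shoelace formula, 2A = |(17·0 − (-3)·(-1)) + ((-3)·3 − (-5)·0) + ((-5)·4 − (-6)·3) + ((-6)·13 − (-2)·4) + ((-2)·(-1) − 17·13)| = 303, so the area is 151.5.
Along each edge there are gcd(|Δx|,|Δy|)+1 lattice points, so counting each shared vertex once the boundary has gcd(20,1) + gcd(2,3) + gcd(1,1) + gcd(4,9) + gcd(19,14) = 1+1+1+1+1 = 5.
By Pick's theorem A = I + B/2 − 1, so I = 151.5 − 5/2 + 1 = 150.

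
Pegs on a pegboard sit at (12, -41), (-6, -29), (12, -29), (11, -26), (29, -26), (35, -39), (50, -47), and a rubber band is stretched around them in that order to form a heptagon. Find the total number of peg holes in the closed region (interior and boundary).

524

The shoelace formula gives twice the area as |[12·(-29) − (-6)·(-41)] + [(-6)·(-29) − 12·(-29)] + [12·(-26) − 11·(-29)] + [11·(-26) − 29·(-26)] + [29·(-39) − 35·(-26)] + [35·(-47) − 50·(-39)] + [50·(-41) − 12·(-47)]| = 999, so the area is 499.5.
Summing gcd(|Δx|,|Δy|) over the edges gives the boundary count: gcd(18,12) + gcd(18,0) + gcd(1,3) + gcd(18,0) + gcd(6,13) + gcd(15,8) + gcd(38,6) = 6+18+1+18+1+1+2 = 47.
Pick's theorem gives I = A − B/2 + 1 = 499.5 − 47/2 + 1 = 477, so the closed region contains I + B = 477 + 47 = 524 lattice points.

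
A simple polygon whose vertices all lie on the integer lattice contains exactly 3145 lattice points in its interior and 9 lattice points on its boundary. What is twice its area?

6297

By Pick's theorem, A = I + B/2 − 1 = 3145 + 9/2 − 1 = 6297/2.
Hence 2A = 6297.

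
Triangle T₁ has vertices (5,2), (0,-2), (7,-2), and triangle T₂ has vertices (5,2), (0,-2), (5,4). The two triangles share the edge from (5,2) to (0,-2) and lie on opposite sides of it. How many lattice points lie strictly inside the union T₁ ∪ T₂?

The union is the simple quadrilateral with vertices (5,2), (7,-2), (0,-2), (5,4) in order.
By the shoelace formula, twice the signed area is |(5·(-2) − 7·2) + (7·(-2) − 0·(-2)) + (0·4 − 5·(-2)) + (5·2 − 5·4)| = 38, so the area is 19.
The number of boundary lattice points is Σ gcd(|Δx|,|Δy|) = gcd(2,4) + gcd(7,0) + gcd(5,6) + gcd(0,2) = 2+7+1+2 = 12.
By Pick's theorem I = A − B/2 + 1 = 19 − 12/2 + 1 = 14.

14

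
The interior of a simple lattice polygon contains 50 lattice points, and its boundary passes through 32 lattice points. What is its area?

Pick's theorem states A = I + B/2 − 1, so A = 50 + 32/2 − 1 = 65.

65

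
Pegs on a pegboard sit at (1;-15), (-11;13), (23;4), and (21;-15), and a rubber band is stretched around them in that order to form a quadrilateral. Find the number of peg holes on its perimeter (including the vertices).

26

Along each edge there are gcd(|Δx|,|Δy|)+1 lattice points, so counting each shared vertex once the boundary has gcd(12,28) + gcd(34,9) + gcd(2,19) + gcd(20,0) = 4+1+1+20 = 26.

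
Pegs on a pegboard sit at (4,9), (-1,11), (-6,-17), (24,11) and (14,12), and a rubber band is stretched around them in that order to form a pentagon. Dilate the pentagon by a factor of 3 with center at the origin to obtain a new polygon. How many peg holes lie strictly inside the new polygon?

3097

The shoelace formula gives twice the area as |(4·11 − (-1)·9) + ((-1)·(-17) − (-6)·11) + ((-6)·11 − 24·(-17)) + (24·12 − 14·11) + (14·9 − 4·12)| = 690, so the area is 345.
The number of boundary lattice points is Σ gcd(|Δx|,|Δy|) = gcd(5,2) + gcd(5,28) + gcd(30,28) + gcd(10,1) + gcd(10,3) = 1+1+2+1+1 = 6.
Scaling by 3 multiplies the area by 3² = 9 (so the new area is 3105) and multiplies the boundary lattice-point count by 3, giving 18.
By Pick's theorem, the interior count of the dilated polygon is 3105 − 18/2 + 1 = 3097.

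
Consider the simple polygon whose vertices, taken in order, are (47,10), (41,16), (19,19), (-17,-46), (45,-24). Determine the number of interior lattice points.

2156

By the shoelace formula, twice the signed area is |(47·16 − 41·10) + (41·19 − 19·16) + (19·(-46) − (-17)·19) + ((-17)·(-24) − 45·(-46)) + (45·10 − 47·(-24))| = 4322, so the area is 2161.
Summing gcd(|Δx|,|Δy|) over the edges gives the boundary count: gcd(6,6) + gcd(22,3) + gcd(36,65) + gcd(62,22) + gcd(2,34) = 6+1+1+2+2 = 12.
By Pick's theorem A = I + B/2 − 1, so I = 2161 − 12/2 + 1 = 2156.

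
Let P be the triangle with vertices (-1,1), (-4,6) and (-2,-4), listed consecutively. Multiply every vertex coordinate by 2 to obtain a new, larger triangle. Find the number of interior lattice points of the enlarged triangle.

37

By the shoelace formula, twice the signed area is |[(-1)·6 − (-4)·1] + [(-4)·(-4) − (-2)·6] + [(-2)·1 − (-1)·(-4)]| = 20, so the area is 10.
Summing gcd(|Δx|,|Δy|) over the edges gives the boundary count: gcd(3,5) + gcd(2,10) + gcd(1,5) = 1+2+1 = 4.
Scaling by 2 multiplies the area by 2² = 4 (so the new area is 40) and multiplies the boundary lattice-point count by 2, giving 8.
By Pick's theorem, the interior count of the dilated polygon is 40 − 8/2 + 1 = 37.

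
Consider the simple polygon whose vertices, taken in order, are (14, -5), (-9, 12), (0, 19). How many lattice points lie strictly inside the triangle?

The shoelace formula gives twice the area as |(14·12 − (-9)·(-5)) + ((-9)·19 − 0·12) + (0·(-5) − 14·19)| = 314, so the area is 157.
Summing gcd(|Δx|,|Δy|) over the edges gives the boundary count: gcd(23,17) + gcd(9,7) + gcd(14,24) = 1+1+2 = 4.
By Pick's theorem A = I + B/2 − 1, so I = 157 − 4/2 + 1 = 156.

156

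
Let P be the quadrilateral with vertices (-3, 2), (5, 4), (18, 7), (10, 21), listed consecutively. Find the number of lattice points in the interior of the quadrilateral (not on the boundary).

By the shoelace formula, twice the signed area is |((-3)·4 − 5·2) + (5·7 − 18·4) + (18·21 − 10·7) + (10·2 − (-3)·21)| = 332, so the area is 166.
Summing gcd(|Δx|,|Δy|) over the edges gives the boundary count: gcd(8,2) + gcd(13,3) + gcd(8,14) + gcd(13,19) = 2+1+2+1 = 6.
Pick's theorem gives I = A − B/2 + 1 = 166 − 6/2 + 1 = 164.

164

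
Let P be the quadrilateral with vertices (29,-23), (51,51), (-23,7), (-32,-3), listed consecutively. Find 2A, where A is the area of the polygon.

The shoelace formula gives twice the area as |[29·51 − 51·(-23)] + [51·7 − (-23)·51] + [(-23)·(-3) − (-32)·7] + [(-32)·(-23) − 29·(-3)]| = 5298, so the area is 2649.

5298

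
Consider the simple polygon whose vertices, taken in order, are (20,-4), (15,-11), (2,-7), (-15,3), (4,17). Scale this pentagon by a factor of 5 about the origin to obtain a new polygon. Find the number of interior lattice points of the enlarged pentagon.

By the shoelace formula, twice the signed area is |[20·(-11) − 15·(-4)] + [15·(-7) − 2·(-11)] + [2·3 − (-15)·(-7)] + [(-15)·17 − 4·3] + [4·(-4) − 20·17]| = 965, so the area is 965/2.
Along each edge there are gcd(|Δx|,|Δy|)+1 lattice points, so counting each shared vertex once the boundary has gcd(5,7) + gcd(13,4) + gcd(17,10) + gcd(19,14) + gcd(16,21) = 1+1+1+1+1 = 5.
Scaling by 5 multiplies the area by 5² = 25 (so the new area is 24125/2) and multiplies the boundary lattice-point count by 5, giving 25.
By Pick's theorem, the interior count of the dilated polygon is 24125/2 − 25/2 + 1 = 12051.

12051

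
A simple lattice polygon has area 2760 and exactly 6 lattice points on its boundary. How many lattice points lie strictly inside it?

2758

From Pick's theorem, I = A − B/2 + 1 = 2760 − 6/2 + 1 = 2758.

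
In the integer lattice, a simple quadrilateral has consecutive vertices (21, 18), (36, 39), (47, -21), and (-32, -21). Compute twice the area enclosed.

By the shoelace formula, twice the signed area is |[21·39 − 36·18] + [36·(-21) − 47·39] + [47·(-21) − (-32)·(-21)] + [(-32)·18 − 21·(-21)]| = 4212, so the area is 2106.

4212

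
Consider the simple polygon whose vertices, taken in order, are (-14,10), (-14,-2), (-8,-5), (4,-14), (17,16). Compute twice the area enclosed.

By the shoelace formula, twice the signed area is |[(-14)·(-2) − (-14)·10] + [(-14)·(-5) − (-8)·(-2)] + [(-8)·(-14) − 4·(-5)] + [4·16 − 17·(-14)] + [17·10 − (-14)·16]| = 1050, so the area is 525.

1050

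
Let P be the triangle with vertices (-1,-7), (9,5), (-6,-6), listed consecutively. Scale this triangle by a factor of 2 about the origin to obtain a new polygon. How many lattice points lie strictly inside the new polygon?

137

By the shoelace formula, twice the signed area is |((-1)·5 − 9·(-7)) + (9·(-6) − (-6)·5) + ((-6)·(-7) − (-1)·(-6))| = 70, so the area is 35.
Summing gcd(|Δx|,|Δy|) over the edges gives the boundary count: gcd(10,12) + gcd(15,11) + gcd(5,1) = 2+1+1 = 4.
Scaling by 2 multiplies the area by 2² = 4 (so the new area is 140) and multiplies the boundary lattice-point count by 2, giving 8.
By Pick's theorem, the interior count of the dilated polygon is 140 − 8/2 + 1 = 137.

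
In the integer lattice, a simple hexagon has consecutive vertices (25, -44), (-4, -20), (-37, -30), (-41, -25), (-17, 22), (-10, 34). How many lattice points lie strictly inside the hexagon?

Using the shoelace formula, 2A = |(25·(-20) − (-4)·(-44)) + ((-4)·(-30) − (-37)·(-20)) + ((-37)·(-25) − (-41)·(-30)) + ((-41)·22 − (-17)·(-25)) + ((-17)·34 − (-10)·22) + ((-10)·(-44) − 25·34)| = 3696, so the area is 1848.
Along each edge there are gcd(|Δx|,|Δy|)+1 lattice points, so counting each shared vertex once the boundary has gcd(29,24) + gcd(33,10) + gcd(4,5) + gcd(24,47) + gcd(7,12) + gcd(35,78) = 1+1+1+1+1+1 = 6.
By Pick's theorem A = I + B/2 − 1, so I = 1848 − 6/2 + 1 = 1846.

1846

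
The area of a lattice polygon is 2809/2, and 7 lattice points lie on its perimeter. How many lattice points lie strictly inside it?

1402

From Pick's theorem, I = A − B/2 + 1 = 2809/2 − 7/2 + 1 = 1402.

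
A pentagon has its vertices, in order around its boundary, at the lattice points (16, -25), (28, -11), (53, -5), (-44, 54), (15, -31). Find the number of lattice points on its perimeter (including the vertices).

6

Along each edge there are gcd(|Δx|,|Δy|)+1 lattice points, so counting each shared vertex once the boundary has gcd(12,14) + gcd(25,6) + gcd(97,59) + gcd(59,85) + gcd(1,6) = 2+1+1+1+1 = 6.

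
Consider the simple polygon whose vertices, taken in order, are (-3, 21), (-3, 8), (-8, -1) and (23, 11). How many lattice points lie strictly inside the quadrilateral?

271

The shoelace formula gives twice the area as |[(-3)·8 − (-3)·21] + [(-3)·(-1) − (-8)·8] + [(-8)·11 − 23·(-1)] + [23·21 − (-3)·11]| = 557, so the area is 278.5.
Summing gcd(|Δx|,|Δy|) over the edges gives the boundary count: gcd(0,13) + gcd(5,9) + gcd(31,12) + gcd(26,10) = 13+1+1+2 = 17.
Pick's theorem gives I = A − B/2 + 1 = 278.5 − 17/2 + 1 = 271.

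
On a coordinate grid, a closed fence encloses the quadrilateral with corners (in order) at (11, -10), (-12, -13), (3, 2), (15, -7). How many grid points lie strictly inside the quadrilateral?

177

Using the shoelace formula, 2A = |[11·(-13) − (-12)·(-10)] + [(-12)·2 − 3·(-13)] + [3·(-7) − 15·2] + [15·(-10) − 11·(-7)]| = 372, so the area is 186.
The number of boundary lattice points is Σ gcd(|Δx|,|Δy|) = gcd(23,3) + gcd(15,15) + gcd(12,9) + gcd(4,3) = 1+15+3+1 = 20.
By Pick's theorem A = I + B/2 − 1, so I = 186 − 20/2 + 1 = 177.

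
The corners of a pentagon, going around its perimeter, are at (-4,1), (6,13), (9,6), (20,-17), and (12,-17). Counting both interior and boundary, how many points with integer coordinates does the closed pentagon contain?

By the shoelace formula, twice the signed area is |[(-4)·13 − 6·1] + [6·6 − 9·13] + [9·(-17) − 20·6] + [20·(-17) − 12·(-17)] + [12·1 − (-4)·(-17)]| = 604, so the area is 302.
Along each edge there are gcd(|Δx|,|Δy|)+1 lattice points, so counting each shared vertex once the boundary has gcd(10,12) + gcd(3,7) + gcd(11,23) + gcd(8,0) + gcd(16,18) = 2+1+1+8+2 = 14.
Pick's theorem gives I = A − B/2 + 1 = 302 − 14/2 + 1 = 296, so the closed region contains I + B = 296 + 14 = 310 lattice points.

310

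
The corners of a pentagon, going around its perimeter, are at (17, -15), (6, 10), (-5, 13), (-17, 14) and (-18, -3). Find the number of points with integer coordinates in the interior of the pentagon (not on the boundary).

580

The shoelace formula gives twice the area as |[17·10 − 6·(-15)] + [6·13 − (-5)·10] + [(-5)·14 − (-17)·13] + [(-17)·(-3) − (-18)·14] + [(-18)·(-15) − 17·(-3)]| = 1163, so the area is 1163/2.
The number of boundary lattice points is Σ gcd(|Δx|,|Δy|) = gcd(11,25) + gcd(11,3) + gcd(12,1) + gcd(1,17) + gcd(35,12) = 1+1+1+1+1 = 5.
Pick's theorem gives I = A − B/2 + 1 = 1163/2 − 5/2 + 1 = 580.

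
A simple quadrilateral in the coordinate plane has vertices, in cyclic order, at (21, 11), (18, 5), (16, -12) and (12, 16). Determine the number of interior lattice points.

93

Using the shoelace formula, 2A = |[21·5 − 18·11] + [18·(-12) − 16·5] + [16·16 − 12·(-12)] + [12·11 − 21·16]| = 193, so the area is 193/2.
Along each edge there are gcd(|Δx|,|Δy|)+1 lattice points, so counting each shared vertex once the boundary has gcd(3,6) + gcd(2,17) + gcd(4,28) + gcd(9,5) = 3+1+4+1 = 9.
By Pick's theorem A = I + B/2 − 1, so I = 193/2 − 9/2 + 1 = 93.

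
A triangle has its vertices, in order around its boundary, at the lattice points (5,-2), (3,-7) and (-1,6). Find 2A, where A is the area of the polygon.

46

The shoelace formula gives twice the area as |[5·(-7) − 3·(-2)] + [3·6 − (-1)·(-7)] + [(-1)·(-2) − 5·6]| = 46, so the area is 23.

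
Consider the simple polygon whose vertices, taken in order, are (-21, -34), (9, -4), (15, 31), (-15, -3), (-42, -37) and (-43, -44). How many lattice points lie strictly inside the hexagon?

The shoelace formula gives twice the area as |[(-21)·(-4) − 9·(-34)] + [9·31 − 15·(-4)] + [15·(-3) − (-15)·31] + [(-15)·(-37) − (-42)·(-3)] + [(-42)·(-44) − (-43)·(-37)] + [(-43)·(-34) − (-21)·(-44)]| = 2373, so the area is 1186.5.
The number of boundary lattice points is Σ gcd(|Δx|,|Δy|) = gcd(30,30) + gcd(6,35) + gcd(30,34) + gcd(27,34) + gcd(1,7) + gcd(22,10) = 30+1+2+1+1+2 = 37.
By Pick's theorem A = I + B/2 − 1, so I = 1186.5 − 37/2 + 1 = 1169.

1169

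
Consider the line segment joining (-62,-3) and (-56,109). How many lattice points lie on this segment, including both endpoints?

3

The number of lattice points on a segment between lattice points is gcd(|Δx|,|Δy|) + 1 = gcd(6,112) + 1 = 2 + 1 = 3.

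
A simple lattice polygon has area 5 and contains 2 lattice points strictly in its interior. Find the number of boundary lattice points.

Pick's theorem gives A = I + B/2 − 1, so B = 2(A − I + 1) = 2(5 − 2 + 1) = 8.

8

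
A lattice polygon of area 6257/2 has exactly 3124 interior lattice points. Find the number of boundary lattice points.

11

Pick's theorem gives A = I + B/2 − 1, so B = 2(A − I + 1) = 2(6257/2 − 3124 + 1) = 11.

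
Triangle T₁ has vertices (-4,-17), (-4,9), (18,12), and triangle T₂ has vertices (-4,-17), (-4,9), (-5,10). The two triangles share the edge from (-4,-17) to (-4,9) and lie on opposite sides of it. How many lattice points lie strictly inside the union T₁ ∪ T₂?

The union is the simple quadrilateral with vertices (-4,-17), (18,12), (-4,9), (-5,10) in order.
By the shoelace formula, twice the signed area is |[(-4)·12 − 18·(-17)] + [18·9 − (-4)·12] + [(-4)·10 − (-5)·9] + [(-5)·(-17) − (-4)·10]| = 598, so the area is 299.
Summing gcd(|Δx|,|Δy|) over the edges gives the boundary count: gcd(22,29) + gcd(22,3) + gcd(1,1) + gcd(1,27) = 1+1+1+1 = 4.
By Pick's theorem I = A − B/2 + 1 = 299 − 4/2 + 1 = 298.

298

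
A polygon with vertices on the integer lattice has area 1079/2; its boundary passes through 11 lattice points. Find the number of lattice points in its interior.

535

From Pick's theorem, I = A − B/2 + 1 = 1079/2 − 11/2 + 1 = 535.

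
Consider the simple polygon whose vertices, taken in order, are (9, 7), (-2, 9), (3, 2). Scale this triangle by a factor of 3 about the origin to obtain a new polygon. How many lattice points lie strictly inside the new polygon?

298

Using the shoelace formula, 2A = |[9·9 − (-2)·7] + [(-2)·2 − 3·9] + [3·7 − 9·2]| = 67, so the area is 33.5.
The number of boundary lattice points is Σ gcd(|Δx|,|Δy|) = gcd(11,2) + gcd(5,7) + gcd(6,5) = 1+1+1 = 3.
Scaling by 3 multiplies the area by 3² = 9 (so the new area is 301.5) and multiplies the boundary lattice-point count by 3, giving 9.
By Pick's theorem, the interior count of the dilated polygon is 301.5 − 9/2 + 1 = 298.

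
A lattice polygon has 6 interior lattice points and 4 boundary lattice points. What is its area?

7

Pick's theorem states A = I + B/2 − 1, so A = 6 + 4/2 − 1 = 7.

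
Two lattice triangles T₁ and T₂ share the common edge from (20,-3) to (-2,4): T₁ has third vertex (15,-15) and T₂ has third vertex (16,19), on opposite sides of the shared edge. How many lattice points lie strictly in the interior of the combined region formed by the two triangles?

375

The union is the simple quadrilateral with vertices (20,-3), (15,-15), (-2,4), (16,19) in order.
The shoelace formula gives twice the area as |(20·(-15) − 15·(-3)) + (15·4 − (-2)·(-15)) + ((-2)·19 − 16·4) + (16·(-3) − 20·19)| = 755, so the area is 755/2.
Summing gcd(|Δx|,|Δy|) over the edges gives the boundary count: gcd(5,12) + gcd(17,19) + gcd(18,15) + gcd(4,22) = 1+1+3+2 = 7.
By Pick's theorem I = A − B/2 + 1 = 755/2 − 7/2 + 1 = 375.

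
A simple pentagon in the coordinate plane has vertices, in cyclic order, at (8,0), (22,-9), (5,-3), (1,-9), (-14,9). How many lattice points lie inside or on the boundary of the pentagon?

167

Using the shoelace formula, 2A = |[8·(-9) − 22·0] + [22·(-3) − 5·(-9)] + [5·(-9) − 1·(-3)] + [1·9 − (-14)·(-9)] + [(-14)·0 − 8·9]| = 324, so the area is 162.
The number of boundary lattice points is Σ gcd(|Δx|,|Δy|) = gcd(14,9) + gcd(17,6) + gcd(4,6) + gcd(15,18) + gcd(22,9) = 1+1+2+3+1 = 8.
Pick's theorem gives I = A − B/2 + 1 = 162 − 8/2 + 1 = 159, so the closed region contains I + B = 159 + 8 = 167 lattice points.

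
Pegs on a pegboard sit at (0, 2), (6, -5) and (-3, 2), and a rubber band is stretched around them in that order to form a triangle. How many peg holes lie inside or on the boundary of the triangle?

14

The shoelace formula gives twice the area as |[0·(-5) − 6·2] + [6·2 − (-3)·(-5)] + [(-3)·2 − 0·2]| = 21, so the area is 10.5.
Summing gcd(|Δx|,|Δy|) over the edges gives the boundary count: gcd(6,7) + gcd(9,7) + gcd(3,0) = 1+1+3 = 5.
Pick's theorem gives I = A − B/2 + 1 = 10.5 − 5/2 + 1 = 9, so the closed region contains I + B = 9 + 5 = 14 lattice points.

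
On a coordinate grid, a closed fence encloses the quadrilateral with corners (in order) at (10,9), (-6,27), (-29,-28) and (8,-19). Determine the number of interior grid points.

1154

The shoelace formula gives twice the area as |(10·27 − (-6)·9) + ((-6)·(-28) − (-29)·27) + ((-29)·(-19) − 8·(-28)) + (8·9 − 10·(-19))| = 2312, so the area is 1156.
Summing gcd(|Δx|,|Δy|) over the edges gives the boundary count: gcd(16,18) + gcd(23,55) + gcd(37,9) + gcd(2,28) = 2+1+1+2 = 6.
By Pick's theorem A = I + B/2 − 1, so I = 1156 − 6/2 + 1 = 1154.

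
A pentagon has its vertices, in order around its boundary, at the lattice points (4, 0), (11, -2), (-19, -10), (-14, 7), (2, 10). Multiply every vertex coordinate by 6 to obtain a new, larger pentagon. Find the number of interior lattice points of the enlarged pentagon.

Using the shoelace formula, 2A = |[4·(-2) − 11·0] + [11·(-10) − (-19)·(-2)] + [(-19)·7 − (-14)·(-10)] + [(-14)·10 − 2·7] + [2·0 − 4·10]| = 623, so the area is 623/2.
Along each edge there are gcd(|Δx|,|Δy|)+1 lattice points, so counting each shared vertex once the boundary has gcd(7,2) + gcd(30,8) + gcd(5,17) + gcd(16,3) + gcd(2,10) = 1+2+1+1+2 = 7.
Scaling by 6 multiplies the area by 6² = 36 (so the new area is 11214) and multiplies the boundary lattice-point count by 6, giving 42.
By Pick's theorem, the interior count of the dilated polygon is 11214 − 42/2 + 1 = 11194.

11194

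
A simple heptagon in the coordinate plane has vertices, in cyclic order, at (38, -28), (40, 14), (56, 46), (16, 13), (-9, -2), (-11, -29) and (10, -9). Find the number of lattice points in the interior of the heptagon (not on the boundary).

The shoelace formula gives twice the area as |[38·14 − 40·(-28)] + [40·46 − 56·14] + [56·13 − 16·46] + [16·(-2) − (-9)·13] + [(-9)·(-29) − (-11)·(-2)] + [(-11)·(-9) − 10·(-29)] + [10·(-28) − 38·(-9)]| = 3475, so the area is 1737.5.
The number of boundary lattice points is Σ gcd(|Δx|,|Δy|) = gcd(2,42) + gcd(16,32) + gcd(40,33) + gcd(25,15) + gcd(2,27) + gcd(21,20) + gcd(28,19) = 2+16+1+5+1+1+1 = 27.
Pick's theorem gives I = A − B/2 + 1 = 1737.5 − 27/2 + 1 = 1725.

1725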